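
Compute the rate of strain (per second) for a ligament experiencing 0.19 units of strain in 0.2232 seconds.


strain_rate = delta_strain / delta_t
strain_rate = 0.19 / 0.2232
strain_rate = 0.8513


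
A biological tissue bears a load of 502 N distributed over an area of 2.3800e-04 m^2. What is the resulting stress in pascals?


stress = F / A
stress = 502 / 2.3800e-04
stress = 2.1092e+06


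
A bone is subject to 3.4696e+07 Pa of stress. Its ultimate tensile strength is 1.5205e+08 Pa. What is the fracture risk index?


FRI = applied / ultimate
FRI = 3.4696e+07 / 1.5205e+08
FRI = 0.2282


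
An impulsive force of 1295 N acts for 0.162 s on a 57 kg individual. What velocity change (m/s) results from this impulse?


J = F * dt = 1295 * 0.162 = 209.7900 N*s
delta_v = J / m
delta_v = 209.7900 / 57
delta_v = 3.6805


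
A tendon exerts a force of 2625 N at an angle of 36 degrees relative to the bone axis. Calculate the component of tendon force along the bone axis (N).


F_eff = F_tendon * cos(theta)
theta = 36 deg = 0.6283 rad
cos(theta) = 0.8090
F_eff = 2625 * 0.8090
F_eff = 2123.6696


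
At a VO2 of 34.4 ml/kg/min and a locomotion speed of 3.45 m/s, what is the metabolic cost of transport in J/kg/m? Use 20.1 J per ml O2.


Power per kg = VO2 * 20.1 / 60
Power per kg = 34.4 * 20.1 / 60 = 11.5240 W/kg
Cost = power_per_kg / speed
Cost = 11.5240 / 3.45
Cost = 3.3403


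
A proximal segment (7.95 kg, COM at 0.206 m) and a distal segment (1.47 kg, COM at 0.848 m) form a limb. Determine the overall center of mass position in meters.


COM = (m1*x1 + m2*x2) / (m1 + m2)
COM = (7.95*0.206 + 1.47*0.848) / (7.95 + 1.47)
Numerator = 2.8843
Denominator = 9.4200
COM = 0.3062


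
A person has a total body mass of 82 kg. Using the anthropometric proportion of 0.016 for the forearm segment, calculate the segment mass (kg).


m_segment = body_mass * fraction
m_segment = 82 * 0.016
m_segment = 1.3120


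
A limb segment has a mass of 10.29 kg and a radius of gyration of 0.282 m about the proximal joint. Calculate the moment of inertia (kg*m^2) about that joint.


I = m * k^2
I = 10.29 * 0.282^2
k^2 = 0.0795
I = 0.8183


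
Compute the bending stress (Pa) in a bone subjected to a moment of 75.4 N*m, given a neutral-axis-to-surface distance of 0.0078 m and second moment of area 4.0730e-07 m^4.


sigma = M * c / I
sigma = 75.4 * 0.0078 / 4.0730e-07
M * c = 0.5881
sigma = 1.4439e+06


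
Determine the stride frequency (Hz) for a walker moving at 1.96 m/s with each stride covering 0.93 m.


f = v / stride_length
f = 1.96 / 0.93
f = 2.1075


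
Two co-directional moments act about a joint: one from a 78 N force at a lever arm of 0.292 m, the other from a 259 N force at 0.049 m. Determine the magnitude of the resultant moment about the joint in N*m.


M = F1 * d1 + F2 * d2
M = 78 * 0.292 + 259 * 0.049
M = 22.7760 + 12.6910
M = 35.4670


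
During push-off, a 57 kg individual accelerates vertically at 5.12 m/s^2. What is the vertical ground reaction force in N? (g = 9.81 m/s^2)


GRF = m * (g + a)
GRF = 57 * (9.81 + 5.12)
GRF = 57 * 14.9300
GRF = 851.0100


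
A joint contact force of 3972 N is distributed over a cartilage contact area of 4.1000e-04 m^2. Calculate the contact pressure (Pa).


P = F / A
P = 3972 / 4.1000e-04
P = 9.6878e+06


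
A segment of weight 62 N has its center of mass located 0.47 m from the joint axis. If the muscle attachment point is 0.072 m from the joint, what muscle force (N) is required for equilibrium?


F_muscle = W * d_load / d_muscle
F_muscle = 62 * 0.47 / 0.072
Numerator = 29.1400
F_muscle = 404.7222


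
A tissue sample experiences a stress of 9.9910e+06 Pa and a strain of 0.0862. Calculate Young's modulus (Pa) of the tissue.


E = stress / strain
E = 9.9910e+06 / 0.0862
E = 1.1590e+08


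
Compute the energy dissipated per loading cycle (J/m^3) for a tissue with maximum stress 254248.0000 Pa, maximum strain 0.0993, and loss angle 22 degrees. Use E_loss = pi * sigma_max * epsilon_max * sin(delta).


E_loss = pi * sigma_max * epsilon_max * sin(delta)
delta = 22 deg = 0.3840 rad
sin(delta) = 0.3746
E_loss = pi * 254248.0000 * 0.0993 * 0.3746
E_loss = 29712.0135


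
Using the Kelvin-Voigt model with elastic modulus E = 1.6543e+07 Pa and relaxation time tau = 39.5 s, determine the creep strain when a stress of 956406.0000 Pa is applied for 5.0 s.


epsilon(t) = (sigma/E) * (1 - exp(-t/tau))
sigma/E = 956406.0000 / 1.6543e+07 = 0.0578
exp(-t/tau) = exp(-5.0 / 39.5) = 0.8811
epsilon = 0.0578 * (1 - 0.8811)
epsilon = 0.0069


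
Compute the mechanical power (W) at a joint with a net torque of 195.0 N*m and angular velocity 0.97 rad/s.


P = M * omega
P = 195.0 * 0.97
P = 189.1500


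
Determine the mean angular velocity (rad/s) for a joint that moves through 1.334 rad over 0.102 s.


omega = delta_theta / delta_t
omega = 1.334 / 0.102
omega = 13.0784


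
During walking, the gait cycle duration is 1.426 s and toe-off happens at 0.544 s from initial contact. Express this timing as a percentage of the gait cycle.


pct = (event_time / cycle_time) * 100
pct = (0.544 / 1.426) * 100
ratio = 0.3815
pct = 38.1487


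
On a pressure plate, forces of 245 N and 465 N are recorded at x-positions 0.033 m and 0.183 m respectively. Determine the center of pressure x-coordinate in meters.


COP_x = (F1*x1 + F2*x2) / (F1 + F2)
COP_x = (245*0.033 + 465*0.183) / (245 + 465)
Numerator = 93.1800
Denominator = 710
COP_x = 0.1312


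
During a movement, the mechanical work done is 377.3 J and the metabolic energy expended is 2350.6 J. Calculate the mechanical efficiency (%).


eta = (W_mech / E_meta) * 100
eta = (377.3 / 2350.6) * 100
ratio = 0.1605
eta = 16.0512


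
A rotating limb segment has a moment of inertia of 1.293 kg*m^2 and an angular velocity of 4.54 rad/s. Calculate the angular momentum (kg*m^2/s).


L = I * omega
L = 1.293 * 4.54
L = 5.8702


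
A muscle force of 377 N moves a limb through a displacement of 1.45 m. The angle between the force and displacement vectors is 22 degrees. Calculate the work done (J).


W = F * d * cos(theta)
theta = 22 deg = 0.3840 rad
cos(theta) = 0.9272
W = 377 * 1.45 * 0.9272
W = 506.8451


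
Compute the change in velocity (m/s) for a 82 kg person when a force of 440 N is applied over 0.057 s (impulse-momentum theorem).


J = F * dt = 440 * 0.057 = 25.0800 N*s
delta_v = J / m
delta_v = 25.0800 / 82
delta_v = 0.3059


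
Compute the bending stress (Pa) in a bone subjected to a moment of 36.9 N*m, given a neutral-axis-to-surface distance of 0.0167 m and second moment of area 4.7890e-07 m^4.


sigma = M * c / I
sigma = 36.9 * 0.0167 / 4.7890e-07
M * c = 0.6162
sigma = 1.2868e+06


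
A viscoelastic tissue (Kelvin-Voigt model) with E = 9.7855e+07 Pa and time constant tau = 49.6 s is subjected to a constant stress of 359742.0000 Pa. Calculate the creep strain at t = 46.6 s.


epsilon(t) = (sigma/E) * (1 - exp(-t/tau))
sigma/E = 359742.0000 / 9.7855e+07 = 0.0037
exp(-t/tau) = exp(-46.6 / 49.6) = 0.3908
epsilon = 0.0037 * (1 - 0.3908)
epsilon = 0.0022


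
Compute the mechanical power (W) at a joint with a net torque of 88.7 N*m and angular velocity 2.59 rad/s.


P = M * omega
P = 88.7 * 2.59
P = 229.7330


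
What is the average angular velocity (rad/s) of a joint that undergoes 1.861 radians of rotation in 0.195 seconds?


omega = delta_theta / delta_t
omega = 1.861 / 0.195
omega = 9.5436


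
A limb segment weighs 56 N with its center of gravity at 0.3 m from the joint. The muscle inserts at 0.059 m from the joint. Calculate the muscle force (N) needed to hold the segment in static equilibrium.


F_muscle = W * d_load / d_muscle
F_muscle = 56 * 0.3 / 0.059
Numerator = 16.8000
F_muscle = 284.7458


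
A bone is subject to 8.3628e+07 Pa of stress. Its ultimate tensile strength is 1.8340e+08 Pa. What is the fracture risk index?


FRI = applied / ultimate
FRI = 8.3628e+07 / 1.8340e+08
FRI = 0.4560


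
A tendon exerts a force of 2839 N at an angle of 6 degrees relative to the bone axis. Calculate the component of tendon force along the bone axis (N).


F_eff = F_tendon * cos(theta)
theta = 6 deg = 0.1047 rad
cos(theta) = 0.9945
F_eff = 2839 * 0.9945
F_eff = 2823.4477


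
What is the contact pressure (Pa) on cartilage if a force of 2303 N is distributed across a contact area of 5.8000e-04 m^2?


P = F / A
P = 2303 / 5.8000e-04
P = 3.9707e+06


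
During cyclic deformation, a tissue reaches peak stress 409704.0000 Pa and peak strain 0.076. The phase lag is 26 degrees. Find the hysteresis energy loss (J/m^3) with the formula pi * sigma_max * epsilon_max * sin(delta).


E_loss = pi * sigma_max * epsilon_max * sin(delta)
delta = 26 deg = 0.4538 rad
sin(delta) = 0.4384
E_loss = pi * 409704.0000 * 0.076 * 0.4384
E_loss = 42882.0591


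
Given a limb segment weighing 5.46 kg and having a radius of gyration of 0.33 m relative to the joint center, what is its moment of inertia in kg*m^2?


I = m * k^2
I = 5.46 * 0.33^2
k^2 = 0.1089
I = 0.5946


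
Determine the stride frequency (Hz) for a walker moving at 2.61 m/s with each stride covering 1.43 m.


f = v / stride_length
f = 2.61 / 1.43
f = 1.8252


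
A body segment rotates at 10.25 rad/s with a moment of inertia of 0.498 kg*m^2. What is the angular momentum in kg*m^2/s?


L = I * omega
L = 0.498 * 10.25
L = 5.1045


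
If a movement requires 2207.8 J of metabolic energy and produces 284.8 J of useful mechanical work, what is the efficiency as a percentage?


eta = (W_mech / E_meta) * 100
eta = (284.8 / 2207.8) * 100
ratio = 0.1290
eta = 12.8997


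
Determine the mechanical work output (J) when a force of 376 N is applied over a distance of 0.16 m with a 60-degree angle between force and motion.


W = F * d * cos(theta)
theta = 60 deg = 1.0472 rad
cos(theta) = 0.5000
W = 376 * 0.16 * 0.5000
W = 30.0800


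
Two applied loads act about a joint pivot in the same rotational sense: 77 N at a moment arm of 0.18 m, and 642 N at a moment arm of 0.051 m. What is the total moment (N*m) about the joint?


M = F1 * d1 + F2 * d2
M = 77 * 0.18 + 642 * 0.051
M = 13.8600 + 32.7420
M = 46.6020


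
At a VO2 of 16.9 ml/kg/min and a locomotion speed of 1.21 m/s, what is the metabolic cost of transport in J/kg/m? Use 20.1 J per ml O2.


Power per kg = VO2 * 20.1 / 60
Power per kg = 16.9 * 20.1 / 60 = 5.6615 W/kg
Cost = power_per_kg / speed
Cost = 5.6615 / 1.21
Cost = 4.6789


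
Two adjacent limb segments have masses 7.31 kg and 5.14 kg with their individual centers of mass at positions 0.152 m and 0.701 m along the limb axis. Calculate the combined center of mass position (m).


COM = (m1*x1 + m2*x2) / (m1 + m2)
COM = (7.31*0.152 + 5.14*0.701) / (7.31 + 5.14)
Numerator = 4.7143
Denominator = 12.4500
COM = 0.3787


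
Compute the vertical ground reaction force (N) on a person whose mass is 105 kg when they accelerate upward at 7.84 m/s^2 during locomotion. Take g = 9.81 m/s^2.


GRF = m * (g + a)
GRF = 105 * (9.81 + 7.84)
GRF = 105 * 17.6500
GRF = 1853.2500


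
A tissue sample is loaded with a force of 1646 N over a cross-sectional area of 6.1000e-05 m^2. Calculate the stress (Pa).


stress = F / A
stress = 1646 / 6.1000e-05
stress = 2.6984e+07


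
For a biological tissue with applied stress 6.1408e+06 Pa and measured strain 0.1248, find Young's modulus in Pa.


E = stress / strain
E = 6.1408e+06 / 0.1248
E = 4.9205e+07


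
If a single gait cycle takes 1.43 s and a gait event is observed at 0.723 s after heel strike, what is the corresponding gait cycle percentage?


pct = (event_time / cycle_time) * 100
pct = (0.723 / 1.43) * 100
ratio = 0.5056
pct = 50.5594


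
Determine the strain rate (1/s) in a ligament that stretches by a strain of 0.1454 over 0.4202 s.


strain_rate = delta_strain / delta_t
strain_rate = 0.1454 / 0.4202
strain_rate = 0.3460


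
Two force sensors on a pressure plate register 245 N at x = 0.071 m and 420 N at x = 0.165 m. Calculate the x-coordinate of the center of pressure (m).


COP_x = (F1*x1 + F2*x2) / (F1 + F2)
COP_x = (245*0.071 + 420*0.165) / (245 + 420)
Numerator = 86.6950
Denominator = 665
COP_x = 0.1304


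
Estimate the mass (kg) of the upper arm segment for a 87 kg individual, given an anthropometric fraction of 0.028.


m_segment = body_mass * fraction
m_segment = 87 * 0.028
m_segment = 2.4360


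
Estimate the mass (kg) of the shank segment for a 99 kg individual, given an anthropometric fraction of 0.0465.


m_segment = body_mass * fraction
m_segment = 99 * 0.0465
m_segment = 4.6035


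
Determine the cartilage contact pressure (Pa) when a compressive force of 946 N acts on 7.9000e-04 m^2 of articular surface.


P = F / A
P = 946 / 7.9000e-04
P = 1.1975e+06


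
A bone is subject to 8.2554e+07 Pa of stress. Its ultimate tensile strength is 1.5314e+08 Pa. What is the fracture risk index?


FRI = applied / ultimate
FRI = 8.2554e+07 / 1.5314e+08
FRI = 0.5391


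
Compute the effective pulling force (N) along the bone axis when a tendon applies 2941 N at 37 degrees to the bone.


F_eff = F_tendon * cos(theta)
theta = 37 deg = 0.6458 rad
cos(theta) = 0.7986
F_eff = 2941 * 0.7986
F_eff = 2348.7870


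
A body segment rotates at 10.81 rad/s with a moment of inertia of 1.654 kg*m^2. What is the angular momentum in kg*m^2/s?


L = I * omega
L = 1.654 * 10.81
L = 17.8797


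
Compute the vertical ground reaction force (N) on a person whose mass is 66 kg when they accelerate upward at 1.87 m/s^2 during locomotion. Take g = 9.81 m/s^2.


GRF = m * (g + a)
GRF = 66 * (9.81 + 1.87)
GRF = 66 * 11.6800
GRF = 770.8800


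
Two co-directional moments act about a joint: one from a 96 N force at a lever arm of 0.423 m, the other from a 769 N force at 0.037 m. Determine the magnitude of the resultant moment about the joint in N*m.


M = F1 * d1 + F2 * d2
M = 96 * 0.423 + 769 * 0.037
M = 40.6080 + 28.4530
M = 69.0610


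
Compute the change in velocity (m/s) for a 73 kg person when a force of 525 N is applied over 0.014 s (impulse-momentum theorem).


J = F * dt = 525 * 0.014 = 7.3500 N*s
delta_v = J / m
delta_v = 7.3500 / 73
delta_v = 0.1007


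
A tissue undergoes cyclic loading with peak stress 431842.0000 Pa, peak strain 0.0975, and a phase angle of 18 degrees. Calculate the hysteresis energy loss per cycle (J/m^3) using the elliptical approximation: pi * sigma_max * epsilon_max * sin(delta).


E_loss = pi * sigma_max * epsilon_max * sin(delta)
delta = 18 deg = 0.3142 rad
sin(delta) = 0.3090
E_loss = pi * 431842.0000 * 0.0975 * 0.3090
E_loss = 40875.3732


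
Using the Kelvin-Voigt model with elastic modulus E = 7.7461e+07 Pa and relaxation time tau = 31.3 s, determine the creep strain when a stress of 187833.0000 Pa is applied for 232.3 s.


epsilon(t) = (sigma/E) * (1 - exp(-t/tau))
sigma/E = 187833.0000 / 7.7461e+07 = 0.0024
exp(-t/tau) = exp(-232.3 / 31.3) = 5.9812e-04
epsilon = 0.0024 * (1 - 5.9812e-04)
epsilon = 0.0024


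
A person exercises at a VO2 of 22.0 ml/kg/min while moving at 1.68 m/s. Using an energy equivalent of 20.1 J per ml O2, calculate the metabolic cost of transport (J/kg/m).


Power per kg = VO2 * 20.1 / 60
Power per kg = 22.0 * 20.1 / 60 = 7.3700 W/kg
Cost = power_per_kg / speed
Cost = 7.3700 / 1.68
Cost = 4.3869


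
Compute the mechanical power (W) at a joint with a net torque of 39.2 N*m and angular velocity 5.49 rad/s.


P = M * omega
P = 39.2 * 5.49
P = 215.2080


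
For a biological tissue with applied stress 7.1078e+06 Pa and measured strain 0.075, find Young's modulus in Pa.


E = stress / strain
E = 7.1078e+06 / 0.075
E = 9.4771e+07


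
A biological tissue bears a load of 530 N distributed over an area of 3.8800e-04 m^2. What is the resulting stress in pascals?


stress = F / A
stress = 530 / 3.8800e-04
stress = 1.3660e+06


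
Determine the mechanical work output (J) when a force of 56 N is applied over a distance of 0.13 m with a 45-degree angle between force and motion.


W = F * d * cos(theta)
theta = 45 deg = 0.7854 rad
cos(theta) = 0.7071
W = 56 * 0.13 * 0.7071
W = 5.1477


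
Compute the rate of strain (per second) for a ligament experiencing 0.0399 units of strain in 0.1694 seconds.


strain_rate = delta_strain / delta_t
strain_rate = 0.0399 / 0.1694
strain_rate = 0.2355


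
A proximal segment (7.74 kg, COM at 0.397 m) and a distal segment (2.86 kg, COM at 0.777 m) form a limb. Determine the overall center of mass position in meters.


COM = (m1*x1 + m2*x2) / (m1 + m2)
COM = (7.74*0.397 + 2.86*0.777) / (7.74 + 2.86)
Numerator = 5.2950
Denominator = 10.6000
COM = 0.4995


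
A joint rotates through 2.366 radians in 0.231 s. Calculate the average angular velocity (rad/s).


omega = delta_theta / delta_t
omega = 2.366 / 0.231
omega = 10.2424


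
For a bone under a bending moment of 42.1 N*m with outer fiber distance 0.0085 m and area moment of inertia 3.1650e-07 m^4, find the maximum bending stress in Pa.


sigma = M * c / I
sigma = 42.1 * 0.0085 / 3.1650e-07
M * c = 0.3579
sigma = 1.1306e+06


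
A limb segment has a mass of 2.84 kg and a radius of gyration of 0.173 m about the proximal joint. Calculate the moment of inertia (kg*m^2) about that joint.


I = m * k^2
I = 2.84 * 0.173^2
k^2 = 0.0299
I = 0.0850


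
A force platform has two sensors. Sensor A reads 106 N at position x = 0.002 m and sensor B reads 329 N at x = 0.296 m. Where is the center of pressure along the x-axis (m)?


COP_x = (F1*x1 + F2*x2) / (F1 + F2)
COP_x = (106*0.002 + 329*0.296) / (106 + 329)
Numerator = 97.5960
Denominator = 435
COP_x = 0.2244


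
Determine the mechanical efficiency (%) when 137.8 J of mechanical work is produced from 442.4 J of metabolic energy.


eta = (W_mech / E_meta) * 100
eta = (137.8 / 442.4) * 100
ratio = 0.3115
eta = 31.1483


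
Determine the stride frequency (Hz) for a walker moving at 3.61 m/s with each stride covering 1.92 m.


f = v / stride_length
f = 3.61 / 1.92
f = 1.8802


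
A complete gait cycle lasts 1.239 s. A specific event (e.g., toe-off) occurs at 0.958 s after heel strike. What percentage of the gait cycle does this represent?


pct = (event_time / cycle_time) * 100
pct = (0.958 / 1.239) * 100
ratio = 0.7732
pct = 77.3204


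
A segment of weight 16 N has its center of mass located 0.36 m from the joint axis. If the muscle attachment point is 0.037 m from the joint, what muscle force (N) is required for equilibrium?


F_muscle = W * d_load / d_muscle
F_muscle = 16 * 0.36 / 0.037
Numerator = 5.7600
F_muscle = 155.6757


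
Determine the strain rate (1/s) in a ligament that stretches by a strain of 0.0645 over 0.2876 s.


strain_rate = delta_strain / delta_t
strain_rate = 0.0645 / 0.2876
strain_rate = 0.2243


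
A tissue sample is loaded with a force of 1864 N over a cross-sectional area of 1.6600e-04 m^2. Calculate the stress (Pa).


stress = F / A
stress = 1864 / 1.6600e-04
stress = 1.1229e+07


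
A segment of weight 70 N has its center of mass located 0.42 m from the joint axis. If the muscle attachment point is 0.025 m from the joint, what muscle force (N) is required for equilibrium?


F_muscle = W * d_load / d_muscle
F_muscle = 70 * 0.42 / 0.025
Numerator = 29.4000
F_muscle = 1176.0000


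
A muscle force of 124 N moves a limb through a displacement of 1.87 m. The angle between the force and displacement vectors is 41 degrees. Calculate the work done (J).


W = F * d * cos(theta)
theta = 41 deg = 0.7156 rad
cos(theta) = 0.7547
W = 124 * 1.87 * 0.7547
W = 175.0021


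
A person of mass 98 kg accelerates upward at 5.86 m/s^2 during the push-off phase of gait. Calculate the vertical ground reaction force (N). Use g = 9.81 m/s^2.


GRF = m * (g + a)
GRF = 98 * (9.81 + 5.86)
GRF = 98 * 15.6700
GRF = 1535.6600


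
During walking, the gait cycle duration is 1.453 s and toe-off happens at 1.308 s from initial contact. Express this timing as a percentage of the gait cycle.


pct = (event_time / cycle_time) * 100
pct = (1.308 / 1.453) * 100
ratio = 0.9002
pct = 90.0206


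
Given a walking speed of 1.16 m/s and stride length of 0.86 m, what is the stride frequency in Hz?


f = v / stride_length
f = 1.16 / 0.86
f = 1.3488


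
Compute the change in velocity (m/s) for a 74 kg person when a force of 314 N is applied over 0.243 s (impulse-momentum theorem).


J = F * dt = 314 * 0.243 = 76.3020 N*s
delta_v = J / m
delta_v = 76.3020 / 74
delta_v = 1.0311


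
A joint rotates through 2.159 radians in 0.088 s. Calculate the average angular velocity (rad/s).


omega = delta_theta / delta_t
omega = 2.159 / 0.088
omega = 24.5341


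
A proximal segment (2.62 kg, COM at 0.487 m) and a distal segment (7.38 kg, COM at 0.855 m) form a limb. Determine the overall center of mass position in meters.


COM = (m1*x1 + m2*x2) / (m1 + m2)
COM = (2.62*0.487 + 7.38*0.855) / (2.62 + 7.38)
Numerator = 7.5858
Denominator = 10.0000
COM = 0.7586


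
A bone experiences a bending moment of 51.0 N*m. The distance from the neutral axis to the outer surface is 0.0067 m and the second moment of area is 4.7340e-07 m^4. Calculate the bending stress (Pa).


sigma = M * c / I
sigma = 51.0 * 0.0067 / 4.7340e-07
M * c = 0.3417
sigma = 721799.7465


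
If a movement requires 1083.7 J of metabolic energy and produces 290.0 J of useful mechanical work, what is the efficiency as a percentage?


eta = (W_mech / E_meta) * 100
eta = (290.0 / 1083.7) * 100
ratio = 0.2676
eta = 26.7602


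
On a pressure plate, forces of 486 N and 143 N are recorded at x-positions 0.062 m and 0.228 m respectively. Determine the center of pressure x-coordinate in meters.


COP_x = (F1*x1 + F2*x2) / (F1 + F2)
COP_x = (486*0.062 + 143*0.228) / (486 + 143)
Numerator = 62.7360
Denominator = 629
COP_x = 0.0997


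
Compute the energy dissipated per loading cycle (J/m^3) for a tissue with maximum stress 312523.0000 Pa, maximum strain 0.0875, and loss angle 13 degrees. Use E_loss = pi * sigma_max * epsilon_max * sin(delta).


E_loss = pi * sigma_max * epsilon_max * sin(delta)
delta = 13 deg = 0.2269 rad
sin(delta) = 0.2250
E_loss = pi * 312523.0000 * 0.0875 * 0.2250
E_loss = 19325.3756


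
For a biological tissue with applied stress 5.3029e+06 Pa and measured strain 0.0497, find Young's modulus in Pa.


E = stress / strain
E = 5.3029e+06 / 0.0497
E = 1.0670e+08


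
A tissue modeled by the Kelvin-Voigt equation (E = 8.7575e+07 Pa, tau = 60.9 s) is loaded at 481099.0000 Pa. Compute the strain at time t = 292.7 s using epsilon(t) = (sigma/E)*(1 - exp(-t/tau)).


epsilon(t) = (sigma/E) * (1 - exp(-t/tau))
sigma/E = 481099.0000 / 8.7575e+07 = 0.0055
exp(-t/tau) = exp(-292.7 / 60.9) = 0.0082
epsilon = 0.0055 * (1 - 0.0082)
epsilon = 0.0054


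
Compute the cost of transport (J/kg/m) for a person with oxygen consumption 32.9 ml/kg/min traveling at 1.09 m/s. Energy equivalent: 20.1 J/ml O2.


Power per kg = VO2 * 20.1 / 60
Power per kg = 32.9 * 20.1 / 60 = 11.0215 W/kg
Cost = power_per_kg / speed
Cost = 11.0215 / 1.09
Cost = 10.1115


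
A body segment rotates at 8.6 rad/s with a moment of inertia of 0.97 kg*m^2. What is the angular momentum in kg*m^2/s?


L = I * omega
L = 0.97 * 8.6
L = 8.3420


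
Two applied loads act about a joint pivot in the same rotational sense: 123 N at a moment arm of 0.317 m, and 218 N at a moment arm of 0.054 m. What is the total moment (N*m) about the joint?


M = F1 * d1 + F2 * d2
M = 123 * 0.317 + 218 * 0.054
M = 38.9910 + 11.7720
M = 50.7630


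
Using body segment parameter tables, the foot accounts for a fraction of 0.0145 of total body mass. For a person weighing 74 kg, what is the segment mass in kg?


m_segment = body_mass * fraction
m_segment = 74 * 0.0145
m_segment = 1.0730


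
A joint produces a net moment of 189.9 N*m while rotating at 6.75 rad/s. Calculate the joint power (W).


P = M * omega
P = 189.9 * 6.75
P = 1281.8250


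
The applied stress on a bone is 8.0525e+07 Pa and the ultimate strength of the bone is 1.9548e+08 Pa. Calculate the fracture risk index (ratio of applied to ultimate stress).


FRI = applied / ultimate
FRI = 8.0525e+07 / 1.9548e+08
FRI = 0.4119


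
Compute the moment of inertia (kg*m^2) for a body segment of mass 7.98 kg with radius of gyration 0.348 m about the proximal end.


I = m * k^2
I = 7.98 * 0.348^2
k^2 = 0.1211
I = 0.9664


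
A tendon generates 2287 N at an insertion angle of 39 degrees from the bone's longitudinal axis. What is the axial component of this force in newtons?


F_eff = F_tendon * cos(theta)
theta = 39 deg = 0.6807 rad
cos(theta) = 0.7771
F_eff = 2287 * 0.7771
F_eff = 1777.3328


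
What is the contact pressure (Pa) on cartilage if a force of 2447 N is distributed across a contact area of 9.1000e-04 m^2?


P = F / A
P = 2447 / 9.1000e-04
P = 2.6890e+06


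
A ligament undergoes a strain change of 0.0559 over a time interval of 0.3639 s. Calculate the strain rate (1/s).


strain_rate = delta_strain / delta_t
strain_rate = 0.0559 / 0.3639
strain_rate = 0.1536


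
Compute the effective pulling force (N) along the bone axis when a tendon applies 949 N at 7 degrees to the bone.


F_eff = F_tendon * cos(theta)
theta = 7 deg = 0.1222 rad
cos(theta) = 0.9925
F_eff = 949 * 0.9925
F_eff = 941.9263


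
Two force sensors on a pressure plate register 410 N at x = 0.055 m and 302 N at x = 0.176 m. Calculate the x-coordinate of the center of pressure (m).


COP_x = (F1*x1 + F2*x2) / (F1 + F2)
COP_x = (410*0.055 + 302*0.176) / (410 + 302)
Numerator = 75.7020
Denominator = 712
COP_x = 0.1063


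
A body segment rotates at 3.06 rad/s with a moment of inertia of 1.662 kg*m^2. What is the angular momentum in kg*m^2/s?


L = I * omega
L = 1.662 * 3.06
L = 5.0857


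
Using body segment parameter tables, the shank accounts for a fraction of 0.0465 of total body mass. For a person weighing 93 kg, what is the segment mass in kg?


m_segment = body_mass * fraction
m_segment = 93 * 0.0465
m_segment = 4.3245


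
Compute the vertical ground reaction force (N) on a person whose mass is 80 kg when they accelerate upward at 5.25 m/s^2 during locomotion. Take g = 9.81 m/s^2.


GRF = m * (g + a)
GRF = 80 * (9.81 + 5.25)
GRF = 80 * 15.0600
GRF = 1204.8000


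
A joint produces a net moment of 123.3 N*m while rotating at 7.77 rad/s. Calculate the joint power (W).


P = M * omega
P = 123.3 * 7.77
P = 958.0410


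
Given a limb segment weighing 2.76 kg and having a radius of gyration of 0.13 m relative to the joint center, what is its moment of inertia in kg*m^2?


I = m * k^2
I = 2.76 * 0.13^2
k^2 = 0.0169
I = 0.0466


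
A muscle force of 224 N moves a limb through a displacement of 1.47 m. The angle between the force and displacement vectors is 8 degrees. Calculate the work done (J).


W = F * d * cos(theta)
theta = 8 deg = 0.1396 rad
cos(theta) = 0.9903
W = 224 * 1.47 * 0.9903
W = 326.0755


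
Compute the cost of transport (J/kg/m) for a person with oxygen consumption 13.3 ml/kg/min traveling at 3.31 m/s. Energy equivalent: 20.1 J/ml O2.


Power per kg = VO2 * 20.1 / 60
Power per kg = 13.3 * 20.1 / 60 = 4.4555 W/kg
Cost = power_per_kg / speed
Cost = 4.4555 / 3.31
Cost = 1.3461


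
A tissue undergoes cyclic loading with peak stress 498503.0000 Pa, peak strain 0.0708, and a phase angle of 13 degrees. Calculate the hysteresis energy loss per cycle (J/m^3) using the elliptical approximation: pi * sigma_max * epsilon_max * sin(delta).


E_loss = pi * sigma_max * epsilon_max * sin(delta)
delta = 13 deg = 0.2269 rad
sin(delta) = 0.2250
E_loss = pi * 498503.0000 * 0.0708 * 0.2250
E_loss = 24942.4402


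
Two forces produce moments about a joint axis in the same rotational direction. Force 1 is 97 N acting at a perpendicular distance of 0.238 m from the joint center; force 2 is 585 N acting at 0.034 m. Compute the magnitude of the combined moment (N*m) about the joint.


M = F1 * d1 + F2 * d2
M = 97 * 0.238 + 585 * 0.034
M = 23.0860 + 19.8900
M = 42.9760


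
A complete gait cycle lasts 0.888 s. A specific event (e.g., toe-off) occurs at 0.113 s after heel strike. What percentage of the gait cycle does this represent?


pct = (event_time / cycle_time) * 100
pct = (0.113 / 0.888) * 100
ratio = 0.1273
pct = 12.7252


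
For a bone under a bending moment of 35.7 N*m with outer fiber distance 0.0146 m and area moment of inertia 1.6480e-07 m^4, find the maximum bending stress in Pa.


sigma = M * c / I
sigma = 35.7 * 0.0146 / 1.6480e-07
M * c = 0.5212
sigma = 3.1627e+06


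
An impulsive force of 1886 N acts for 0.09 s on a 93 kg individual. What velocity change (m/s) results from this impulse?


J = F * dt = 1886 * 0.09 = 169.7400 N*s
delta_v = J / m
delta_v = 169.7400 / 93
delta_v = 1.8252


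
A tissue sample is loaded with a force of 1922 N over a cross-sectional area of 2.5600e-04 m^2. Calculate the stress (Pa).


stress = F / A
stress = 1922 / 2.5600e-04
stress = 7.5078e+06


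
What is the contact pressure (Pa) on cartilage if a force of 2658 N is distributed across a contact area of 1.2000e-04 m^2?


P = F / A
P = 2658 / 1.2000e-04
P = 2.2150e+07


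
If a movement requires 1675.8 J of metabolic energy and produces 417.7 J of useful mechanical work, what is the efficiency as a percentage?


eta = (W_mech / E_meta) * 100
eta = (417.7 / 1675.8) * 100
ratio = 0.2493
eta = 24.9254


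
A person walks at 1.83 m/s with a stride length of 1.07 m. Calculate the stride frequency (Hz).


f = v / stride_length
f = 1.83 / 1.07
f = 1.7103


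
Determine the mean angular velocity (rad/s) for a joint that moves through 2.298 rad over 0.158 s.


omega = delta_theta / delta_t
omega = 2.298 / 0.158
omega = 14.5443


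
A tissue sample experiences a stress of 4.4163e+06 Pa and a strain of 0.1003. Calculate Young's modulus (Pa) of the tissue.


E = stress / strain
E = 4.4163e+06 / 0.1003
E = 4.4031e+07


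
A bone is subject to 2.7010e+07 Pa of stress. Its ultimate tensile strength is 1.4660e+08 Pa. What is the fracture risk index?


FRI = applied / ultimate
FRI = 2.7010e+07 / 1.4660e+08
FRI = 0.1842


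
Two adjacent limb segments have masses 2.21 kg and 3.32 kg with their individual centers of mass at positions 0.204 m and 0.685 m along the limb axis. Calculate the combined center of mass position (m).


COM = (m1*x1 + m2*x2) / (m1 + m2)
COM = (2.21*0.204 + 3.32*0.685) / (2.21 + 3.32)
Numerator = 2.7250
Denominator = 5.5300
COM = 0.4928


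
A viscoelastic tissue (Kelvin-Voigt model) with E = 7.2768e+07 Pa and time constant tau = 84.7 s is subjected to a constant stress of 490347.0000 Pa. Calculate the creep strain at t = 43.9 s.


epsilon(t) = (sigma/E) * (1 - exp(-t/tau))
sigma/E = 490347.0000 / 7.2768e+07 = 0.0067
exp(-t/tau) = exp(-43.9 / 84.7) = 0.5955
epsilon = 0.0067 * (1 - 0.5955)
epsilon = 0.0027


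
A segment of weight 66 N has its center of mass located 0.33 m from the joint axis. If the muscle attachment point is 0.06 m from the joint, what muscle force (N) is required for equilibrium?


F_muscle = W * d_load / d_muscle
F_muscle = 66 * 0.33 / 0.06
Numerator = 21.7800
F_muscle = 363.0000


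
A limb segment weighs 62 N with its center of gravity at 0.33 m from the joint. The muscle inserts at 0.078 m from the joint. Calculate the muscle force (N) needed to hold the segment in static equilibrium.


F_muscle = W * d_load / d_muscle
F_muscle = 62 * 0.33 / 0.078
Numerator = 20.4600
F_muscle = 262.3077


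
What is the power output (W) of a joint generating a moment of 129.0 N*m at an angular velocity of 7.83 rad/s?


P = M * omega
P = 129.0 * 7.83
P = 1010.0700


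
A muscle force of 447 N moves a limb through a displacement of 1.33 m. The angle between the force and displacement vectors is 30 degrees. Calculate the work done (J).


W = F * d * cos(theta)
theta = 30 deg = 0.5236 rad
cos(theta) = 0.8660
W = 447 * 1.33 * 0.8660
W = 514.8608


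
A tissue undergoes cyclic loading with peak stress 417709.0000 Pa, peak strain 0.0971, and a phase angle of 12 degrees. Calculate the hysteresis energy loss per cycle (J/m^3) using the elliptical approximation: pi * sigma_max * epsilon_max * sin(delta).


E_loss = pi * sigma_max * epsilon_max * sin(delta)
delta = 12 deg = 0.2094 rad
sin(delta) = 0.2079
E_loss = pi * 417709.0000 * 0.0971 * 0.2079
E_loss = 26492.4331


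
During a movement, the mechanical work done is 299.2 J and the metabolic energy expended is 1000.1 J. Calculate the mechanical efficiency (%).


eta = (W_mech / E_meta) * 100
eta = (299.2 / 1000.1) * 100
ratio = 0.2992
eta = 29.9170


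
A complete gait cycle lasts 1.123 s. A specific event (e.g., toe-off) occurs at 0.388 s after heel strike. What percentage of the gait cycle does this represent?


pct = (event_time / cycle_time) * 100
pct = (0.388 / 1.123) * 100
ratio = 0.3455
pct = 34.5503


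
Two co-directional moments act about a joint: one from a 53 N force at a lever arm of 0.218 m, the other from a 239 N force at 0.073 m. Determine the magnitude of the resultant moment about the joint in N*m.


M = F1 * d1 + F2 * d2
M = 53 * 0.218 + 239 * 0.073
M = 11.5540 + 17.4470
M = 29.0010


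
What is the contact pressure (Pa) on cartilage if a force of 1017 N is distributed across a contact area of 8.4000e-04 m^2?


P = F / A
P = 1017 / 8.4000e-04
P = 1.2107e+06


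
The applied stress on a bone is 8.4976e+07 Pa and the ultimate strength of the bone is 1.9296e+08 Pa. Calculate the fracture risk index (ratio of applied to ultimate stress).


FRI = applied / ultimate
FRI = 8.4976e+07 / 1.9296e+08
FRI = 0.4404


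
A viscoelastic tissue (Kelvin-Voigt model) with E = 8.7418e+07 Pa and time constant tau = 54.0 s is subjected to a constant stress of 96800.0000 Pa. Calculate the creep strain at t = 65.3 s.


epsilon(t) = (sigma/E) * (1 - exp(-t/tau))
sigma/E = 96800.0000 / 8.7418e+07 = 0.0011
exp(-t/tau) = exp(-65.3 / 54.0) = 0.2984
epsilon = 0.0011 * (1 - 0.2984)
epsilon = 7.7688e-04


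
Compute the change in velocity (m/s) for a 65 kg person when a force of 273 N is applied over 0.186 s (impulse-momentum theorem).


J = F * dt = 273 * 0.186 = 50.7780 N*s
delta_v = J / m
delta_v = 50.7780 / 65
delta_v = 0.7812


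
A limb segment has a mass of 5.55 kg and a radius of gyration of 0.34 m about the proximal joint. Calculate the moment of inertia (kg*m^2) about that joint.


I = m * k^2
I = 5.55 * 0.34^2
k^2 = 0.1156
I = 0.6416


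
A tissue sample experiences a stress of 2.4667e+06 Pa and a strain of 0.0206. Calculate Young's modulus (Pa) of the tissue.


E = stress / strain
E = 2.4667e+06 / 0.0206
E = 1.1974e+08


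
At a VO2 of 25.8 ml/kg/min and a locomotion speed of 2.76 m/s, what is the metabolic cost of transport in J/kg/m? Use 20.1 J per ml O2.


Power per kg = VO2 * 20.1 / 60
Power per kg = 25.8 * 20.1 / 60 = 8.6430 W/kg
Cost = power_per_kg / speed
Cost = 8.6430 / 2.76
Cost = 3.1315


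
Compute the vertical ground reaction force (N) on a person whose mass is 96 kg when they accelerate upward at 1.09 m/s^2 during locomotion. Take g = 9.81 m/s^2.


GRF = m * (g + a)
GRF = 96 * (9.81 + 1.09)
GRF = 96 * 10.9000
GRF = 1046.4000


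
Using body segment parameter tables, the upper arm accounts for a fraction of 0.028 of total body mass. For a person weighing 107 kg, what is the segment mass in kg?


m_segment = body_mass * fraction
m_segment = 107 * 0.028
m_segment = 2.9960


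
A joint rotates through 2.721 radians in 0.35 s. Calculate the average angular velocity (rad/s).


omega = delta_theta / delta_t
omega = 2.721 / 0.35
omega = 7.7743


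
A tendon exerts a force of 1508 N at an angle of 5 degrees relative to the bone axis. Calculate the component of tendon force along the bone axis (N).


F_eff = F_tendon * cos(theta)
theta = 5 deg = 0.0873 rad
cos(theta) = 0.9962
F_eff = 1508 * 0.9962
F_eff = 1502.2616


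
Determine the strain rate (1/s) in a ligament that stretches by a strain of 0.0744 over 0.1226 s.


strain_rate = delta_strain / delta_t
strain_rate = 0.0744 / 0.1226
strain_rate = 0.6069


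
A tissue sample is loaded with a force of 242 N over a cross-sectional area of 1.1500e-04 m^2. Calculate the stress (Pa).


stress = F / A
stress = 242 / 1.1500e-04
stress = 2.1043e+06


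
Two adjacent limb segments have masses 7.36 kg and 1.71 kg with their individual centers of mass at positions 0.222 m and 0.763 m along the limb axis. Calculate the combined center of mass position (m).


COM = (m1*x1 + m2*x2) / (m1 + m2)
COM = (7.36*0.222 + 1.71*0.763) / (7.36 + 1.71)
Numerator = 2.9386
Denominator = 9.0700
COM = 0.3240


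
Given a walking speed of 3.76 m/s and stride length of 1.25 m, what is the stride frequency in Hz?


f = v / stride_length
f = 3.76 / 1.25
f = 3.0080


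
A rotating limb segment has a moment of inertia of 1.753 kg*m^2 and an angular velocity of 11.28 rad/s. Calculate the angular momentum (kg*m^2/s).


L = I * omega
L = 1.753 * 11.28
L = 19.7738


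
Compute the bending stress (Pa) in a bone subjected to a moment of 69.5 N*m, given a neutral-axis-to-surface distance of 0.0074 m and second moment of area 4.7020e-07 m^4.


sigma = M * c / I
sigma = 69.5 * 0.0074 / 4.7020e-07
M * c = 0.5143
sigma = 1.0938e+06


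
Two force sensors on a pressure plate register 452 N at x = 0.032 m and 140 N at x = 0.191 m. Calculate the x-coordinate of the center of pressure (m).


COP_x = (F1*x1 + F2*x2) / (F1 + F2)
COP_x = (452*0.032 + 140*0.191) / (452 + 140)
Numerator = 41.2040
Denominator = 592
COP_x = 0.0696


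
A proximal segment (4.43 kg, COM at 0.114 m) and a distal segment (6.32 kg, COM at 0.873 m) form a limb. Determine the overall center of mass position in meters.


COM = (m1*x1 + m2*x2) / (m1 + m2)
COM = (4.43*0.114 + 6.32*0.873) / (4.43 + 6.32)
Numerator = 6.0224
Denominator = 10.7500
COM = 0.5602


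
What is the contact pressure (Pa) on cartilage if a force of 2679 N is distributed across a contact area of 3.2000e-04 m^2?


P = F / A
P = 2679 / 3.2000e-04
P = 8.3719e+06


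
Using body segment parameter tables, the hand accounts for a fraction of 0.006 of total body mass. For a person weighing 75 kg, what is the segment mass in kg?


m_segment = body_mass * fraction
m_segment = 75 * 0.006
m_segment = 0.4500


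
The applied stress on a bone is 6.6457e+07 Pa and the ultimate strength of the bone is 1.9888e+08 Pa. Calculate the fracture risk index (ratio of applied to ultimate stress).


FRI = applied / ultimate
FRI = 6.6457e+07 / 1.9888e+08
FRI = 0.3342


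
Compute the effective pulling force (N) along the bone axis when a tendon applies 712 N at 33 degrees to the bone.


F_eff = F_tendon * cos(theta)
theta = 33 deg = 0.5760 rad
cos(theta) = 0.8387
F_eff = 712 * 0.8387
F_eff = 597.1334


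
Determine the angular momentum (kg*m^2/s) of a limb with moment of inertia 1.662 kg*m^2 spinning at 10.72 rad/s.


L = I * omega
L = 1.662 * 10.72
L = 17.8166


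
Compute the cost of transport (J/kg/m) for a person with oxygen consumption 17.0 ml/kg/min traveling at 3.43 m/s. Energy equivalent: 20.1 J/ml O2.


Power per kg = VO2 * 20.1 / 60
Power per kg = 17.0 * 20.1 / 60 = 5.6950 W/kg
Cost = power_per_kg / speed
Cost = 5.6950 / 3.43
Cost = 1.6603


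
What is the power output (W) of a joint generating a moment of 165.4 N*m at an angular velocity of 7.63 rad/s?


P = M * omega
P = 165.4 * 7.63
P = 1262.0020


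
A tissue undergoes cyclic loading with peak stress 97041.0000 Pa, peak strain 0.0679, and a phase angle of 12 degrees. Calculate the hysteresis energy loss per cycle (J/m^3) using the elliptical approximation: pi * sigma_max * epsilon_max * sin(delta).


E_loss = pi * sigma_max * epsilon_max * sin(delta)
delta = 12 deg = 0.2094 rad
sin(delta) = 0.2079
E_loss = pi * 97041.0000 * 0.0679 * 0.2079
E_loss = 4303.8172
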